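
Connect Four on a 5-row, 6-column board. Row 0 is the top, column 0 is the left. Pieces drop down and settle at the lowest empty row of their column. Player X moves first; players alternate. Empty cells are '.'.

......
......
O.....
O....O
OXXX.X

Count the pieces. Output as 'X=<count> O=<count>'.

X=4 O=4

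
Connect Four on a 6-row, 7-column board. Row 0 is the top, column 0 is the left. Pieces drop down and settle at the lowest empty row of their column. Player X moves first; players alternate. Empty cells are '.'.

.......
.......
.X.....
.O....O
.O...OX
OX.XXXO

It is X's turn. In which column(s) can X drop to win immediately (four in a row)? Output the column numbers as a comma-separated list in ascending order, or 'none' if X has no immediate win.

Answer: 2

Derivation:
col 0: drop X → no win
col 1: drop X → no win
col 2: drop X → WIN!
col 3: drop X → no win
col 4: drop X → no win
col 5: drop X → no win
col 6: drop X → no win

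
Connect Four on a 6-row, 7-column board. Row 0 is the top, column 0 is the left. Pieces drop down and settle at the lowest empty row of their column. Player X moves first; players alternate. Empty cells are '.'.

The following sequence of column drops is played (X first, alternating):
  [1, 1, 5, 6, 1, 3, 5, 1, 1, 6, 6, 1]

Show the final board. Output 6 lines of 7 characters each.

Answer: .O.....
.X.....
.O.....
.X....X
.O...XO
.X.O.XO

Derivation:
Move 1: X drops in col 1, lands at row 5
Move 2: O drops in col 1, lands at row 4
Move 3: X drops in col 5, lands at row 5
Move 4: O drops in col 6, lands at row 5
Move 5: X drops in col 1, lands at row 3
Move 6: O drops in col 3, lands at row 5
Move 7: X drops in col 5, lands at row 4
Move 8: O drops in col 1, lands at row 2
Move 9: X drops in col 1, lands at row 1
Move 10: O drops in col 6, lands at row 4
Move 11: X drops in col 6, lands at row 3
Move 12: O drops in col 1, lands at row 0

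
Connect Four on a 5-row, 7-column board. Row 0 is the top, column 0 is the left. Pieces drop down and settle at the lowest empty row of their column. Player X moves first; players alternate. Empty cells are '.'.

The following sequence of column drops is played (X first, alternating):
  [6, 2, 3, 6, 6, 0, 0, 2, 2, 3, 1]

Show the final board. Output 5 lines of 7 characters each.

Move 1: X drops in col 6, lands at row 4
Move 2: O drops in col 2, lands at row 4
Move 3: X drops in col 3, lands at row 4
Move 4: O drops in col 6, lands at row 3
Move 5: X drops in col 6, lands at row 2
Move 6: O drops in col 0, lands at row 4
Move 7: X drops in col 0, lands at row 3
Move 8: O drops in col 2, lands at row 3
Move 9: X drops in col 2, lands at row 2
Move 10: O drops in col 3, lands at row 3
Move 11: X drops in col 1, lands at row 4

Answer: .......
.......
..X...X
X.OO..O
OXOX..X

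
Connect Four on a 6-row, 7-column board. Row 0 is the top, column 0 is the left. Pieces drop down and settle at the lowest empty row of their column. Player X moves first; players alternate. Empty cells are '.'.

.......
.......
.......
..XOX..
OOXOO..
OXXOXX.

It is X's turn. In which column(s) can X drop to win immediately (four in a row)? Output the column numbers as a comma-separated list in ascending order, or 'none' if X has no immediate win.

col 0: drop X → no win
col 1: drop X → no win
col 2: drop X → WIN!
col 3: drop X → no win
col 4: drop X → no win
col 5: drop X → no win
col 6: drop X → no win

Answer: 2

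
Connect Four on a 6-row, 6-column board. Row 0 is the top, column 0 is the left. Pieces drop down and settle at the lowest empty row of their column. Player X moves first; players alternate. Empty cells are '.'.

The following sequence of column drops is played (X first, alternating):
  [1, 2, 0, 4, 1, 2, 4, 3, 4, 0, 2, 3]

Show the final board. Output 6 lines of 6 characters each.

Answer: ......
......
......
..X.X.
OXOOX.
XXOOO.

Derivation:
Move 1: X drops in col 1, lands at row 5
Move 2: O drops in col 2, lands at row 5
Move 3: X drops in col 0, lands at row 5
Move 4: O drops in col 4, lands at row 5
Move 5: X drops in col 1, lands at row 4
Move 6: O drops in col 2, lands at row 4
Move 7: X drops in col 4, lands at row 4
Move 8: O drops in col 3, lands at row 5
Move 9: X drops in col 4, lands at row 3
Move 10: O drops in col 0, lands at row 4
Move 11: X drops in col 2, lands at row 3
Move 12: O drops in col 3, lands at row 4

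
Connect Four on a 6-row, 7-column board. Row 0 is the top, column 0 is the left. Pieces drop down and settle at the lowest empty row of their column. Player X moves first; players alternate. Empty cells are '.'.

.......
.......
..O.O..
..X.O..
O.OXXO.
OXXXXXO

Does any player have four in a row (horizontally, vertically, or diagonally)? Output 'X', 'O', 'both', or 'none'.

X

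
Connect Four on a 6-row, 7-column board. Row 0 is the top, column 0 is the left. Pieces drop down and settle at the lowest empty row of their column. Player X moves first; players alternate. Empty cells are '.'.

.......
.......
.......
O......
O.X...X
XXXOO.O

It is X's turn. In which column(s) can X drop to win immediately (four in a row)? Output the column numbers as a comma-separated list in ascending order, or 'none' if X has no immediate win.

col 0: drop X → no win
col 1: drop X → no win
col 2: drop X → no win
col 3: drop X → no win
col 4: drop X → no win
col 5: drop X → no win
col 6: drop X → no win

Answer: none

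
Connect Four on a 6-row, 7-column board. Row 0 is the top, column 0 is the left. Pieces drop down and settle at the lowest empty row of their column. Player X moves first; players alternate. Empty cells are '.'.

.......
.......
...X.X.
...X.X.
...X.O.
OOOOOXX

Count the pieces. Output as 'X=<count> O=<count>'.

X=7 O=6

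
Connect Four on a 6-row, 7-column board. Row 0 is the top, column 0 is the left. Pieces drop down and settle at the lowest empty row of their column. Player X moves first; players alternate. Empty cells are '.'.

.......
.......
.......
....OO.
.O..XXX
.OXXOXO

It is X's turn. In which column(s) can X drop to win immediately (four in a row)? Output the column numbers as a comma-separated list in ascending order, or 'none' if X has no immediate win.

col 0: drop X → no win
col 1: drop X → no win
col 2: drop X → no win
col 3: drop X → WIN!
col 4: drop X → no win
col 5: drop X → no win
col 6: drop X → no win

Answer: 3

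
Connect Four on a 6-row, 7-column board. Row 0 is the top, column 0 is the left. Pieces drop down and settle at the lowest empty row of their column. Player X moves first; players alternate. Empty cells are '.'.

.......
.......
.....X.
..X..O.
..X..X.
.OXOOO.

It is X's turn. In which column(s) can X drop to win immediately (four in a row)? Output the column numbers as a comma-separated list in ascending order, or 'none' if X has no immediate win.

Answer: 2

Derivation:
col 0: drop X → no win
col 1: drop X → no win
col 2: drop X → WIN!
col 3: drop X → no win
col 4: drop X → no win
col 5: drop X → no win
col 6: drop X → no win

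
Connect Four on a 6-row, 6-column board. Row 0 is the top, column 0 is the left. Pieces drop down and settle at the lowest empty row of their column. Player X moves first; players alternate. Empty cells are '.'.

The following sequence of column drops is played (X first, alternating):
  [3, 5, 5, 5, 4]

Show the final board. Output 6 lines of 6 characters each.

Answer: ......
......
......
.....O
.....X
...XXO

Derivation:
Move 1: X drops in col 3, lands at row 5
Move 2: O drops in col 5, lands at row 5
Move 3: X drops in col 5, lands at row 4
Move 4: O drops in col 5, lands at row 3
Move 5: X drops in col 4, lands at row 5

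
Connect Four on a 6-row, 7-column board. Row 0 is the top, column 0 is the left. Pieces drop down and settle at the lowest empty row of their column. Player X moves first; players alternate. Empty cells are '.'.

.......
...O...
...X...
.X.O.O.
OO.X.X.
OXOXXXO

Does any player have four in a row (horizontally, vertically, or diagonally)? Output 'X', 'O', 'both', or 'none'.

none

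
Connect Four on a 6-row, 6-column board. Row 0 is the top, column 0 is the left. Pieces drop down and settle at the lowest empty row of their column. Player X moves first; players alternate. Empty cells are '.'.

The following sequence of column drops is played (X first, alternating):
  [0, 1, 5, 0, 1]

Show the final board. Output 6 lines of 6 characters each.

Answer: ......
......
......
......
OX....
XO...X

Derivation:
Move 1: X drops in col 0, lands at row 5
Move 2: O drops in col 1, lands at row 5
Move 3: X drops in col 5, lands at row 5
Move 4: O drops in col 0, lands at row 4
Move 5: X drops in col 1, lands at row 4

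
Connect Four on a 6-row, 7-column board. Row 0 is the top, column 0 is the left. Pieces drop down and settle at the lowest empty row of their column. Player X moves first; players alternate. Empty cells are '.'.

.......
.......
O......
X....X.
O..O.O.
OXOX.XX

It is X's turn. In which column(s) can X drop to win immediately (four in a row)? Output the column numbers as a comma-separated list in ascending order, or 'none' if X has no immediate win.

Answer: 4

Derivation:
col 0: drop X → no win
col 1: drop X → no win
col 2: drop X → no win
col 3: drop X → no win
col 4: drop X → WIN!
col 5: drop X → no win
col 6: drop X → no win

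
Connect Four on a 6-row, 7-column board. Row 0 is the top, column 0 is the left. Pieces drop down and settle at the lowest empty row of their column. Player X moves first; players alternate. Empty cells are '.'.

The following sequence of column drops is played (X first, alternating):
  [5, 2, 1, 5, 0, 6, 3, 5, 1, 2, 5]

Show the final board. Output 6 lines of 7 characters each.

Move 1: X drops in col 5, lands at row 5
Move 2: O drops in col 2, lands at row 5
Move 3: X drops in col 1, lands at row 5
Move 4: O drops in col 5, lands at row 4
Move 5: X drops in col 0, lands at row 5
Move 6: O drops in col 6, lands at row 5
Move 7: X drops in col 3, lands at row 5
Move 8: O drops in col 5, lands at row 3
Move 9: X drops in col 1, lands at row 4
Move 10: O drops in col 2, lands at row 4
Move 11: X drops in col 5, lands at row 2

Answer: .......
.......
.....X.
.....O.
.XO..O.
XXOX.XO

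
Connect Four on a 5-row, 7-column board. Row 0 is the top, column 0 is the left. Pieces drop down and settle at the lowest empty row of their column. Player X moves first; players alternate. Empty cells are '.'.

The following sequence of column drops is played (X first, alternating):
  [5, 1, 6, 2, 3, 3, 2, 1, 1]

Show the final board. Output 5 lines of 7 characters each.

Move 1: X drops in col 5, lands at row 4
Move 2: O drops in col 1, lands at row 4
Move 3: X drops in col 6, lands at row 4
Move 4: O drops in col 2, lands at row 4
Move 5: X drops in col 3, lands at row 4
Move 6: O drops in col 3, lands at row 3
Move 7: X drops in col 2, lands at row 3
Move 8: O drops in col 1, lands at row 3
Move 9: X drops in col 1, lands at row 2

Answer: .......
.......
.X.....
.OXO...
.OOX.XX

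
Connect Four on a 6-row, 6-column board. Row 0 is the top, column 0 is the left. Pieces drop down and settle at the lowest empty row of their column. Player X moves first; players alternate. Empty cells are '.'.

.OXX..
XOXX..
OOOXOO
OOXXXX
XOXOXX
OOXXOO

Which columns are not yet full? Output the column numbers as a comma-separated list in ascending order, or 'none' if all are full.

col 0: top cell = '.' → open
col 1: top cell = 'O' → FULL
col 2: top cell = 'X' → FULL
col 3: top cell = 'X' → FULL
col 4: top cell = '.' → open
col 5: top cell = '.' → open

Answer: 0,4,5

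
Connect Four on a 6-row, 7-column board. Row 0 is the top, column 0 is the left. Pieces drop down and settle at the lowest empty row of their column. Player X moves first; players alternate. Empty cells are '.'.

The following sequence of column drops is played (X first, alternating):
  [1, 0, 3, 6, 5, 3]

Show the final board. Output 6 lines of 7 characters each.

Answer: .......
.......
.......
.......
...O...
OX.X.XO

Derivation:
Move 1: X drops in col 1, lands at row 5
Move 2: O drops in col 0, lands at row 5
Move 3: X drops in col 3, lands at row 5
Move 4: O drops in col 6, lands at row 5
Move 5: X drops in col 5, lands at row 5
Move 6: O drops in col 3, lands at row 4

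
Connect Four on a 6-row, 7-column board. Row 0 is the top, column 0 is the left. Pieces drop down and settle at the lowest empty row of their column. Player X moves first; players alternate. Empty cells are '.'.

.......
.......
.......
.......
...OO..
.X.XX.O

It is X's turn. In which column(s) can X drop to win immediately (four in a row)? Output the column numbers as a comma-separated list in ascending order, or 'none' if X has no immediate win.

Answer: 2

Derivation:
col 0: drop X → no win
col 1: drop X → no win
col 2: drop X → WIN!
col 3: drop X → no win
col 4: drop X → no win
col 5: drop X → no win
col 6: drop X → no win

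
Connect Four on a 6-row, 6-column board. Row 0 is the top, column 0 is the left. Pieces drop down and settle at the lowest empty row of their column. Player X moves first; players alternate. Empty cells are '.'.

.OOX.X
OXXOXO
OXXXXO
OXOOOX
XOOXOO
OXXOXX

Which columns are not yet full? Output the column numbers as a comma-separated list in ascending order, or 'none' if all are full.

Answer: 0,4

Derivation:
col 0: top cell = '.' → open
col 1: top cell = 'O' → FULL
col 2: top cell = 'O' → FULL
col 3: top cell = 'X' → FULL
col 4: top cell = '.' → open
col 5: top cell = 'X' → FULL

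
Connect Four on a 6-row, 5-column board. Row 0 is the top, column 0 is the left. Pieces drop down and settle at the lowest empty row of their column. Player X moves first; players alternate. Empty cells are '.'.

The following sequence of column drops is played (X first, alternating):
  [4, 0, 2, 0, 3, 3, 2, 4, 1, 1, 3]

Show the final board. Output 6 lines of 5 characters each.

Move 1: X drops in col 4, lands at row 5
Move 2: O drops in col 0, lands at row 5
Move 3: X drops in col 2, lands at row 5
Move 4: O drops in col 0, lands at row 4
Move 5: X drops in col 3, lands at row 5
Move 6: O drops in col 3, lands at row 4
Move 7: X drops in col 2, lands at row 4
Move 8: O drops in col 4, lands at row 4
Move 9: X drops in col 1, lands at row 5
Move 10: O drops in col 1, lands at row 4
Move 11: X drops in col 3, lands at row 3

Answer: .....
.....
.....
...X.
OOXOO
OXXXX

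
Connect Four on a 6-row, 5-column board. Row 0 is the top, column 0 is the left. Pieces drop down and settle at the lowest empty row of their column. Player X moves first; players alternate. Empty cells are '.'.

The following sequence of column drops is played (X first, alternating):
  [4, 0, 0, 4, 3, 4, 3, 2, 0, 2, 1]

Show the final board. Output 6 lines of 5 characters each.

Move 1: X drops in col 4, lands at row 5
Move 2: O drops in col 0, lands at row 5
Move 3: X drops in col 0, lands at row 4
Move 4: O drops in col 4, lands at row 4
Move 5: X drops in col 3, lands at row 5
Move 6: O drops in col 4, lands at row 3
Move 7: X drops in col 3, lands at row 4
Move 8: O drops in col 2, lands at row 5
Move 9: X drops in col 0, lands at row 3
Move 10: O drops in col 2, lands at row 4
Move 11: X drops in col 1, lands at row 5

Answer: .....
.....
.....
X...O
X.OXO
OXOXX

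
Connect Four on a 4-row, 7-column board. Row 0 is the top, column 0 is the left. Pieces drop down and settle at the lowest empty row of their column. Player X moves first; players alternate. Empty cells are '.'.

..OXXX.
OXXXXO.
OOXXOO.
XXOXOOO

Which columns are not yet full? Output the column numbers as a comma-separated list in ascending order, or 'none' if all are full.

col 0: top cell = '.' → open
col 1: top cell = '.' → open
col 2: top cell = 'O' → FULL
col 3: top cell = 'X' → FULL
col 4: top cell = 'X' → FULL
col 5: top cell = 'X' → FULL
col 6: top cell = '.' → open

Answer: 0,1,6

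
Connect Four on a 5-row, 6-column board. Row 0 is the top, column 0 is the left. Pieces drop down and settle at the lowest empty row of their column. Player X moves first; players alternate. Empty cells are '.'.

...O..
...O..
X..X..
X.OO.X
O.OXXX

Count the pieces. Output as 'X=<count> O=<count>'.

X=7 O=6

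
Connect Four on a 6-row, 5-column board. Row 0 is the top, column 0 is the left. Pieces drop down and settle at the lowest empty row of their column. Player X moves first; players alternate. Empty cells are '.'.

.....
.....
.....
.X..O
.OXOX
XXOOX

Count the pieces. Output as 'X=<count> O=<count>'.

X=6 O=5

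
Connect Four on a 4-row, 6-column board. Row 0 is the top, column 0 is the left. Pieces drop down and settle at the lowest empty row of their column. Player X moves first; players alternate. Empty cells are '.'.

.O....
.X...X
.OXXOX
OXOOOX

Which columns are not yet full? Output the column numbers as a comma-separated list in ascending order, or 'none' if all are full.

Answer: 0,2,3,4,5

Derivation:
col 0: top cell = '.' → open
col 1: top cell = 'O' → FULL
col 2: top cell = '.' → open
col 3: top cell = '.' → open
col 4: top cell = '.' → open
col 5: top cell = '.' → open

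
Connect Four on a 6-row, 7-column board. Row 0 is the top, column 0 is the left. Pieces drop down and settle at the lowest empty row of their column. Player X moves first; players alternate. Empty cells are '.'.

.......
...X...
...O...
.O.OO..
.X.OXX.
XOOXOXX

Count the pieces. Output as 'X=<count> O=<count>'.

X=8 O=8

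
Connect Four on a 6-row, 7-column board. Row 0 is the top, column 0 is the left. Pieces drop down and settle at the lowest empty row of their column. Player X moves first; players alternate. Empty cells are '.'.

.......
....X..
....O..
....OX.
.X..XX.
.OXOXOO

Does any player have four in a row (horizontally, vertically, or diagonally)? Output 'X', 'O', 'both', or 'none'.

none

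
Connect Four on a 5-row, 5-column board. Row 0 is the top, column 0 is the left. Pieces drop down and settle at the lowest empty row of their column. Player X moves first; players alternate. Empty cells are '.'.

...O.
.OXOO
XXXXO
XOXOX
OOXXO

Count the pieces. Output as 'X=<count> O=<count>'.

X=10 O=10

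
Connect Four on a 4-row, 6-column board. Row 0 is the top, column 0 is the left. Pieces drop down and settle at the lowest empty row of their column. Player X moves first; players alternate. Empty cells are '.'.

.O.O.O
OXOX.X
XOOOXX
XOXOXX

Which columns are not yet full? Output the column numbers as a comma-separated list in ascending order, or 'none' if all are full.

col 0: top cell = '.' → open
col 1: top cell = 'O' → FULL
col 2: top cell = '.' → open
col 3: top cell = 'O' → FULL
col 4: top cell = '.' → open
col 5: top cell = 'O' → FULL

Answer: 0,2,4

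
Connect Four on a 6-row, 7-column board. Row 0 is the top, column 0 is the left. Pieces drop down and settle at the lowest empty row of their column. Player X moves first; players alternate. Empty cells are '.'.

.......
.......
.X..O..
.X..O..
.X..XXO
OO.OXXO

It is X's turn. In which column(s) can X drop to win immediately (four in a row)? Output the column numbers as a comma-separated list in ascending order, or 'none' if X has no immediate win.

Answer: 1

Derivation:
col 0: drop X → no win
col 1: drop X → WIN!
col 2: drop X → no win
col 3: drop X → no win
col 4: drop X → no win
col 5: drop X → no win
col 6: drop X → no win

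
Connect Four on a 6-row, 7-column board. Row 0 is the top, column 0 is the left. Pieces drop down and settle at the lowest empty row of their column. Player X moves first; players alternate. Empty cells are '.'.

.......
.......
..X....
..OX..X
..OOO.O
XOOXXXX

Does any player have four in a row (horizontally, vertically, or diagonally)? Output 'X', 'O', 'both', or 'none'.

X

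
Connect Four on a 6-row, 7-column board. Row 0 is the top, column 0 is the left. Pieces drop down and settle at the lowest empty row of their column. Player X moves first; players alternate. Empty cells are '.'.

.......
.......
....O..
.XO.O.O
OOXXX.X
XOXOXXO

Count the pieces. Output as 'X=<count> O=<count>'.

X=9 O=9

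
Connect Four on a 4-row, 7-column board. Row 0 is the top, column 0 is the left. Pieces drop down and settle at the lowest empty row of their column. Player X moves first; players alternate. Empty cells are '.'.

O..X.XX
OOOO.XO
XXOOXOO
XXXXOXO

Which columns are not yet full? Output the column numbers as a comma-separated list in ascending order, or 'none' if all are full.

col 0: top cell = 'O' → FULL
col 1: top cell = '.' → open
col 2: top cell = '.' → open
col 3: top cell = 'X' → FULL
col 4: top cell = '.' → open
col 5: top cell = 'X' → FULL
col 6: top cell = 'X' → FULL

Answer: 1,2,4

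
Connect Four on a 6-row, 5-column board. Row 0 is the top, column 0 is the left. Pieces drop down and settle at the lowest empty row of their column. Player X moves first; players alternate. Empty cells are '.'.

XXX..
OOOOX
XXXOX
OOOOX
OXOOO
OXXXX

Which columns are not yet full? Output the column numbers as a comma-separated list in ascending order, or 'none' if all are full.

col 0: top cell = 'X' → FULL
col 1: top cell = 'X' → FULL
col 2: top cell = 'X' → FULL
col 3: top cell = '.' → open
col 4: top cell = '.' → open

Answer: 3,4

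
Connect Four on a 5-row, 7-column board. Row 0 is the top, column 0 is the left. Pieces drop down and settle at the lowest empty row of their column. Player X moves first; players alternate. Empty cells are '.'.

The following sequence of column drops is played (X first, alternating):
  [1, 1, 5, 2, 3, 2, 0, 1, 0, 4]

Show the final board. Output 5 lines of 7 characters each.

Answer: .......
.......
.O.....
XOO....
XXOXOX.

Derivation:
Move 1: X drops in col 1, lands at row 4
Move 2: O drops in col 1, lands at row 3
Move 3: X drops in col 5, lands at row 4
Move 4: O drops in col 2, lands at row 4
Move 5: X drops in col 3, lands at row 4
Move 6: O drops in col 2, lands at row 3
Move 7: X drops in col 0, lands at row 4
Move 8: O drops in col 1, lands at row 2
Move 9: X drops in col 0, lands at row 3
Move 10: O drops in col 4, lands at row 4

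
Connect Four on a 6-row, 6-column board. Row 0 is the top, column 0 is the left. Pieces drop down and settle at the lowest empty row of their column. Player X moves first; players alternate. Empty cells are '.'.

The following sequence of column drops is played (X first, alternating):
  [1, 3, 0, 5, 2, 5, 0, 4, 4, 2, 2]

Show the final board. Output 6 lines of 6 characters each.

Answer: ......
......
......
..X...
X.O.XO
XXXOOO

Derivation:
Move 1: X drops in col 1, lands at row 5
Move 2: O drops in col 3, lands at row 5
Move 3: X drops in col 0, lands at row 5
Move 4: O drops in col 5, lands at row 5
Move 5: X drops in col 2, lands at row 5
Move 6: O drops in col 5, lands at row 4
Move 7: X drops in col 0, lands at row 4
Move 8: O drops in col 4, lands at row 5
Move 9: X drops in col 4, lands at row 4
Move 10: O drops in col 2, lands at row 4
Move 11: X drops in col 2, lands at row 3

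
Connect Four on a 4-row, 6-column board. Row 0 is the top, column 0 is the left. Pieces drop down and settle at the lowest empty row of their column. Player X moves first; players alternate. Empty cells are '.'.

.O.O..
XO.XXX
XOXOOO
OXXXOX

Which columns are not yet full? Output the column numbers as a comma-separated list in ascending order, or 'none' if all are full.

Answer: 0,2,4,5

Derivation:
col 0: top cell = '.' → open
col 1: top cell = 'O' → FULL
col 2: top cell = '.' → open
col 3: top cell = 'O' → FULL
col 4: top cell = '.' → open
col 5: top cell = '.' → open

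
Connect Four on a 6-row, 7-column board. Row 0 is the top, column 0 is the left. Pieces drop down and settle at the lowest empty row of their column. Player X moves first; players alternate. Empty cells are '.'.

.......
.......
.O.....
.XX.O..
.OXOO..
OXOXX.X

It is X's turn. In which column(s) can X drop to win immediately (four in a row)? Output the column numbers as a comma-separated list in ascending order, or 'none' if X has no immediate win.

Answer: 5

Derivation:
col 0: drop X → no win
col 1: drop X → no win
col 2: drop X → no win
col 3: drop X → no win
col 4: drop X → no win
col 5: drop X → WIN!
col 6: drop X → no win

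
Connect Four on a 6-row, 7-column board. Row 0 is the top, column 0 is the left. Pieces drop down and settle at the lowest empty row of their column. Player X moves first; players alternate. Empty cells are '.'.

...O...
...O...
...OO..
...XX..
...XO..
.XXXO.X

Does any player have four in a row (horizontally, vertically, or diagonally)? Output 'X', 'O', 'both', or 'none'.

none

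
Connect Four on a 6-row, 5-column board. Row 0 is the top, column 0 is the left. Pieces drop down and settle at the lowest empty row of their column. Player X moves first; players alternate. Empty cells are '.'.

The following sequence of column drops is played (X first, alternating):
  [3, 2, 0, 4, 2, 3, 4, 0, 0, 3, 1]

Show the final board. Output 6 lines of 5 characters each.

Answer: .....
.....
.....
X..O.
O.XOX
XXOXO

Derivation:
Move 1: X drops in col 3, lands at row 5
Move 2: O drops in col 2, lands at row 5
Move 3: X drops in col 0, lands at row 5
Move 4: O drops in col 4, lands at row 5
Move 5: X drops in col 2, lands at row 4
Move 6: O drops in col 3, lands at row 4
Move 7: X drops in col 4, lands at row 4
Move 8: O drops in col 0, lands at row 4
Move 9: X drops in col 0, lands at row 3
Move 10: O drops in col 3, lands at row 3
Move 11: X drops in col 1, lands at row 5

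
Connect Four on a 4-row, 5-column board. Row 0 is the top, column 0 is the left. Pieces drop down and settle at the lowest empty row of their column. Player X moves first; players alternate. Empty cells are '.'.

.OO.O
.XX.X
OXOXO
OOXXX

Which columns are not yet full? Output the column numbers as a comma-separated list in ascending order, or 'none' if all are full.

col 0: top cell = '.' → open
col 1: top cell = 'O' → FULL
col 2: top cell = 'O' → FULL
col 3: top cell = '.' → open
col 4: top cell = 'O' → FULL

Answer: 0,3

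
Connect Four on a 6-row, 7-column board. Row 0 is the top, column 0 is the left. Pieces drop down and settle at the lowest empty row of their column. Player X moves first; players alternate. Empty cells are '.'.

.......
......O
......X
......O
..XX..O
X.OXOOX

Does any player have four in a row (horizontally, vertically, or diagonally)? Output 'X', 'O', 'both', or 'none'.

none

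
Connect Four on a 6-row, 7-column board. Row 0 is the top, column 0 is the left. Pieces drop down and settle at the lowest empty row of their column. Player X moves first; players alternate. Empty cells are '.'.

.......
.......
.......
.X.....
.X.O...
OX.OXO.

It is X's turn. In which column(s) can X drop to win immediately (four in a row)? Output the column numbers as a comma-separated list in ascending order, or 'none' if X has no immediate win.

col 0: drop X → no win
col 1: drop X → WIN!
col 2: drop X → no win
col 3: drop X → no win
col 4: drop X → no win
col 5: drop X → no win
col 6: drop X → no win

Answer: 1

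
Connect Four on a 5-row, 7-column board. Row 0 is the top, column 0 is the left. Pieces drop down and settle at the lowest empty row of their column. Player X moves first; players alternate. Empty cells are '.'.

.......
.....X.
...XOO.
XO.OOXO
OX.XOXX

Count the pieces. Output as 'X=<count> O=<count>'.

X=8 O=8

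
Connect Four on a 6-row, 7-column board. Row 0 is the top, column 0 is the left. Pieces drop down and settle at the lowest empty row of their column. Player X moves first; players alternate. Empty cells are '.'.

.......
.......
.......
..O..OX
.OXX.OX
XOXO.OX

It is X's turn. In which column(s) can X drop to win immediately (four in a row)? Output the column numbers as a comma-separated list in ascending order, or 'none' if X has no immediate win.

col 0: drop X → no win
col 1: drop X → no win
col 2: drop X → no win
col 3: drop X → no win
col 4: drop X → no win
col 5: drop X → no win
col 6: drop X → WIN!

Answer: 6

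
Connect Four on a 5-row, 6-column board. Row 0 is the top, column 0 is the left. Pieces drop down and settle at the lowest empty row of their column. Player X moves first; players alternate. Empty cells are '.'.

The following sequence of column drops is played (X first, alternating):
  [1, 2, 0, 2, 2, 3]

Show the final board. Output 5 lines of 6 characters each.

Answer: ......
......
..X...
..O...
XXOO..

Derivation:
Move 1: X drops in col 1, lands at row 4
Move 2: O drops in col 2, lands at row 4
Move 3: X drops in col 0, lands at row 4
Move 4: O drops in col 2, lands at row 3
Move 5: X drops in col 2, lands at row 2
Move 6: O drops in col 3, lands at row 4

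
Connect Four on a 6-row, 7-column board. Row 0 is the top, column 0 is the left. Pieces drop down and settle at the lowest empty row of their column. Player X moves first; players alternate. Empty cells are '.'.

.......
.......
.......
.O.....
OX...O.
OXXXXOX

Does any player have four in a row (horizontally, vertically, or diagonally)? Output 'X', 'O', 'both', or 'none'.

X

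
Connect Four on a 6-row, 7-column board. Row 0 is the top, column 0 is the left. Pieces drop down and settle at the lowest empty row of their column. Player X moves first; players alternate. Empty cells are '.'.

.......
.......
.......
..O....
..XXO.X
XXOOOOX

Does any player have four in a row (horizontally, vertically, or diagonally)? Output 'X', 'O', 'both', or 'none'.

O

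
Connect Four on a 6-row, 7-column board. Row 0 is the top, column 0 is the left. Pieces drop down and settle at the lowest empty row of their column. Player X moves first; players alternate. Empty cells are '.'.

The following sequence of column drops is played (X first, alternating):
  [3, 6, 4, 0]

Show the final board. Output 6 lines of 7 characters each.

Move 1: X drops in col 3, lands at row 5
Move 2: O drops in col 6, lands at row 5
Move 3: X drops in col 4, lands at row 5
Move 4: O drops in col 0, lands at row 5

Answer: .......
.......
.......
.......
.......
O..XX.O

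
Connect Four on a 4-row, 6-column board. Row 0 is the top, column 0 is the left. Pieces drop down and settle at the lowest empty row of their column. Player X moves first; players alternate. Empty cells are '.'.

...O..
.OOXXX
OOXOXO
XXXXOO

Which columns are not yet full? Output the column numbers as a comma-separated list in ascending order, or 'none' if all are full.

col 0: top cell = '.' → open
col 1: top cell = '.' → open
col 2: top cell = '.' → open
col 3: top cell = 'O' → FULL
col 4: top cell = '.' → open
col 5: top cell = '.' → open

Answer: 0,1,2,4,5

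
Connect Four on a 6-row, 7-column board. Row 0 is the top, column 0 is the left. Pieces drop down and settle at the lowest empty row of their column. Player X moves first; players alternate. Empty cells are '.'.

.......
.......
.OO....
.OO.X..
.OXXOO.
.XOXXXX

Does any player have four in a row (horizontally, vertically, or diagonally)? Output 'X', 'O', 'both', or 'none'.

X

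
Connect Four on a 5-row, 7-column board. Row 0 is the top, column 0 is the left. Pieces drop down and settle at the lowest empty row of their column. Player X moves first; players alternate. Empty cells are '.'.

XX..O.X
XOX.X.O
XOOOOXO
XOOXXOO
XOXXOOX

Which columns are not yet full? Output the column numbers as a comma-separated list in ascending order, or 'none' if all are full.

col 0: top cell = 'X' → FULL
col 1: top cell = 'X' → FULL
col 2: top cell = '.' → open
col 3: top cell = '.' → open
col 4: top cell = 'O' → FULL
col 5: top cell = '.' → open
col 6: top cell = 'X' → FULL

Answer: 2,3,5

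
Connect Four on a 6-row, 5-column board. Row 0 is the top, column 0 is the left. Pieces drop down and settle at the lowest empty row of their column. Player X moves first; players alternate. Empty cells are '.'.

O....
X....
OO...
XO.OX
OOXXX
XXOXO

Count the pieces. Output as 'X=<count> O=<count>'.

X=9 O=9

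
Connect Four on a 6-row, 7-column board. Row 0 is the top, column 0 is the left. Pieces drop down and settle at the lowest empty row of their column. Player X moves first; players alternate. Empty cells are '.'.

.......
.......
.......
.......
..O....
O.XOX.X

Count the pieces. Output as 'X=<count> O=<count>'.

X=3 O=3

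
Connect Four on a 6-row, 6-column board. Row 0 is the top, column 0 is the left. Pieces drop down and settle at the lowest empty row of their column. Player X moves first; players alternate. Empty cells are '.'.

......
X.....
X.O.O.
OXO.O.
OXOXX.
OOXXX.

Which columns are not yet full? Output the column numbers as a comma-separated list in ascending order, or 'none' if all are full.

col 0: top cell = '.' → open
col 1: top cell = '.' → open
col 2: top cell = '.' → open
col 3: top cell = '.' → open
col 4: top cell = '.' → open
col 5: top cell = '.' → open

Answer: 0,1,2,3,4,5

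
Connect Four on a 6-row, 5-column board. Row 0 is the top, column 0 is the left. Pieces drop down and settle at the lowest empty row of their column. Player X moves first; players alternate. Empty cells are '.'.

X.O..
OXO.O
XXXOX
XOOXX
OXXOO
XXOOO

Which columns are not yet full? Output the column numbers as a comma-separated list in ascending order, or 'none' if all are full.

Answer: 1,3,4

Derivation:
col 0: top cell = 'X' → FULL
col 1: top cell = '.' → open
col 2: top cell = 'O' → FULL
col 3: top cell = '.' → open
col 4: top cell = '.' → open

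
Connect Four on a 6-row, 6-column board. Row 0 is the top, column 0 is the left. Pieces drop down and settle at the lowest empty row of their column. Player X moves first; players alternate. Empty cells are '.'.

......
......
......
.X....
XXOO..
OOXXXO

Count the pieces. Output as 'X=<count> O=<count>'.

X=6 O=5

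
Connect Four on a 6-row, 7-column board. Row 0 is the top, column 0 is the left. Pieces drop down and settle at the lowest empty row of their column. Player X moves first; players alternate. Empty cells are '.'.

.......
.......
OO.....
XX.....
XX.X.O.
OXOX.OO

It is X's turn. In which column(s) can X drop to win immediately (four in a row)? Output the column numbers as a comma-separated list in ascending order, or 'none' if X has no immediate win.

col 0: drop X → no win
col 1: drop X → no win
col 2: drop X → WIN!
col 3: drop X → no win
col 4: drop X → no win
col 5: drop X → no win
col 6: drop X → no win

Answer: 2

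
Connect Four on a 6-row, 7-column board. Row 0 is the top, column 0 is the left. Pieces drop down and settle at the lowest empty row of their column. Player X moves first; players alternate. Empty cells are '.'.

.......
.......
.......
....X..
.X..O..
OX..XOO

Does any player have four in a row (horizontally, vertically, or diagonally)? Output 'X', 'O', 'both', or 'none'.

none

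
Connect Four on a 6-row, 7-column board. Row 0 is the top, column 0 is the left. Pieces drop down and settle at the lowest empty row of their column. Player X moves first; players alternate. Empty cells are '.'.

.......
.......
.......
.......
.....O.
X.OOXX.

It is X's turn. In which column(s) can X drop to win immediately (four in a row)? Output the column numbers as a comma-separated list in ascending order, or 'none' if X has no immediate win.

col 0: drop X → no win
col 1: drop X → no win
col 2: drop X → no win
col 3: drop X → no win
col 4: drop X → no win
col 5: drop X → no win
col 6: drop X → no win

Answer: none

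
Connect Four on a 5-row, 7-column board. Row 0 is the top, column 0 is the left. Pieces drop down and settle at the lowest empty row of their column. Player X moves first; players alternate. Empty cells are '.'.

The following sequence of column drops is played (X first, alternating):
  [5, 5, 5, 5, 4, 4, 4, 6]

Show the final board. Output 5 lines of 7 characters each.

Move 1: X drops in col 5, lands at row 4
Move 2: O drops in col 5, lands at row 3
Move 3: X drops in col 5, lands at row 2
Move 4: O drops in col 5, lands at row 1
Move 5: X drops in col 4, lands at row 4
Move 6: O drops in col 4, lands at row 3
Move 7: X drops in col 4, lands at row 2
Move 8: O drops in col 6, lands at row 4

Answer: .......
.....O.
....XX.
....OO.
....XXO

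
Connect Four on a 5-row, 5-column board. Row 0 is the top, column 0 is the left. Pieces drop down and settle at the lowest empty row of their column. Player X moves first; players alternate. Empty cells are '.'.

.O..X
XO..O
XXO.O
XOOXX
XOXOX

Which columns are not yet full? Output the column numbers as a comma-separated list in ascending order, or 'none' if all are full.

col 0: top cell = '.' → open
col 1: top cell = 'O' → FULL
col 2: top cell = '.' → open
col 3: top cell = '.' → open
col 4: top cell = 'X' → FULL

Answer: 0,2,3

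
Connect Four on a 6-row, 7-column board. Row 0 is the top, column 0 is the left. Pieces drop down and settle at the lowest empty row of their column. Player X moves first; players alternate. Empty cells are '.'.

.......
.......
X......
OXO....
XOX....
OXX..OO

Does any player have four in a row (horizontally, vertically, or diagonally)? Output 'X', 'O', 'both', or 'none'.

none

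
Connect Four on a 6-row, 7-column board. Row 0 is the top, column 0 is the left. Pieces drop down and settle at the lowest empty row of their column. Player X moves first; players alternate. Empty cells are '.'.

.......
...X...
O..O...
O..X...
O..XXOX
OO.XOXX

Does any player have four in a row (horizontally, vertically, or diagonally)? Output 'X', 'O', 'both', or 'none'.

O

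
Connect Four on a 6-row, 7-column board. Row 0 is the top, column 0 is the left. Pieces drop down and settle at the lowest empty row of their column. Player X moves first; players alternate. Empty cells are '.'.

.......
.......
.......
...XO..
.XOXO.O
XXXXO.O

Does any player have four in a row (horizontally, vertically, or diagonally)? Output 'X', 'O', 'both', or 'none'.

X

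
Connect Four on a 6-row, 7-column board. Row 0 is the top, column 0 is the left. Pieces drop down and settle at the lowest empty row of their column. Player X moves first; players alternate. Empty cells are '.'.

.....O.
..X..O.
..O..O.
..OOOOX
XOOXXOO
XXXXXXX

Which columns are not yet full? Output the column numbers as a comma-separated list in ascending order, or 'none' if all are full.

col 0: top cell = '.' → open
col 1: top cell = '.' → open
col 2: top cell = '.' → open
col 3: top cell = '.' → open
col 4: top cell = '.' → open
col 5: top cell = 'O' → FULL
col 6: top cell = '.' → open

Answer: 0,1,2,3,4,6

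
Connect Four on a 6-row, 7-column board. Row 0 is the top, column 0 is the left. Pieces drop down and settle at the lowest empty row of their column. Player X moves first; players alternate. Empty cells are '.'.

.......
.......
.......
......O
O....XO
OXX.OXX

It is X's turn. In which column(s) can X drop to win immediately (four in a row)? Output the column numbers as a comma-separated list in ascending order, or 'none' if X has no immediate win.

col 0: drop X → no win
col 1: drop X → no win
col 2: drop X → no win
col 3: drop X → no win
col 4: drop X → no win
col 5: drop X → no win
col 6: drop X → no win

Answer: none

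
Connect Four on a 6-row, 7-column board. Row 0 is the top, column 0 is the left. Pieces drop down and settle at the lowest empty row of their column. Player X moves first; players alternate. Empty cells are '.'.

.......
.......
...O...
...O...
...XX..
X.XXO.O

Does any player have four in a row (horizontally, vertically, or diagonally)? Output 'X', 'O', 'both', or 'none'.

none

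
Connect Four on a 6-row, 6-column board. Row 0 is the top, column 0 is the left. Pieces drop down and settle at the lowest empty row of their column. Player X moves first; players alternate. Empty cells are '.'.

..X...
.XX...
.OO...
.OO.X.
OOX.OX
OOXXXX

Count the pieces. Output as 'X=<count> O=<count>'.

X=10 O=9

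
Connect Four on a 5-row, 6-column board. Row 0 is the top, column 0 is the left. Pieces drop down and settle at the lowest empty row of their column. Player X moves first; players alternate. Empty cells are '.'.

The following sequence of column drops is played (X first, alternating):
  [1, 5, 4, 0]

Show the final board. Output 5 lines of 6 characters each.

Answer: ......
......
......
......
OX..XO

Derivation:
Move 1: X drops in col 1, lands at row 4
Move 2: O drops in col 5, lands at row 4
Move 3: X drops in col 4, lands at row 4
Move 4: O drops in col 0, lands at row 4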